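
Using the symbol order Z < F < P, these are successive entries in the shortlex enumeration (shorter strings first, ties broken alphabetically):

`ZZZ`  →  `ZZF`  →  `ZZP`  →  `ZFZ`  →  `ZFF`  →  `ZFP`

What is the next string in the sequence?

ZPZ

Treat ZFP as a base-3 numeral over the given alphabet and add one, carrying through any trailing P's.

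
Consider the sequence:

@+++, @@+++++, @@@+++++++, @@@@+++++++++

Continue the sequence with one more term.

The n-th term is n @'s then 2n+1 +'s (n = 1, 2, …).
Setting n = 5 gives 5, 11 characters in each block.

@@@@@+++++++++++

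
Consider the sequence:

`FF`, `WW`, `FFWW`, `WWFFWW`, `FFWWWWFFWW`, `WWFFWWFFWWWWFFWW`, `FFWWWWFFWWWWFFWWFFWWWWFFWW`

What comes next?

WWFFWWFFWWWWFFWWFFWWWWFFWWWWFFWWFFWWWWFFWW

Each term (from the third on) is the two preceding terms concatenated in order: term 3 = FF·WW = FFWW.
Continuing: WWFFWWFFWWWWFFWW · FFWWWWFFWWWWFFWWFFWWWWFFWW gives term 8.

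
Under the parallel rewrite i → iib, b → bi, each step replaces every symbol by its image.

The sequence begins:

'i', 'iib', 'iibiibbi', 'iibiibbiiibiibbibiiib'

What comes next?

φ(iibiibbiiibiibbibiiib) expands symbol-by-symbol to iib iib bi iib iib bi bi iib iib iib bi iib iib bi bi iib bi iib iib iib bi; joining the 21 pieces gives the next term.

iibiibbiiibiibbibiiibiibiibbiiibiibbibiiibbiiibiibiibbi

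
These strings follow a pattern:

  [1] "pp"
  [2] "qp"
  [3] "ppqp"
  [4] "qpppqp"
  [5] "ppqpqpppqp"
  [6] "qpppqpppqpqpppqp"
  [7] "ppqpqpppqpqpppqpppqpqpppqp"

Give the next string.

qpppqpppqpqpppqpppqpqpppqpqpppqpppqpqpppqp

From term 3 onward, concatenate the second-to-last term with the last: pp·qp = ppqp, qp·ppqp = qpppqp, …
The next term joins qpppqpppqpqpppqp and ppqpqpppqpqpppqpppqpqpppqp.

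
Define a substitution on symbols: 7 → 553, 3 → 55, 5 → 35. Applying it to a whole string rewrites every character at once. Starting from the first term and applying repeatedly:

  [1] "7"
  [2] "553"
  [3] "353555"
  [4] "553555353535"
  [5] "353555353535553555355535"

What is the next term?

Applying the rule to each of the 24 symbols of 353555353535553555355535 gives the pieces 55 35 55 35 35 35 55 35 55 35 55 35 35 35 55 35 35 35 55 35 35 35 55 35, which concatenate to the answer.

553555353535553555355535353555353535553535355535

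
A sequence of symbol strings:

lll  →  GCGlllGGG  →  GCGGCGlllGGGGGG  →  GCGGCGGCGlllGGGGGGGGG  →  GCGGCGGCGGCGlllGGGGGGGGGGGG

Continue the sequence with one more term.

s(k+1) = GCG·s(k)·GGG, so each term gains GCG as a prefix and GGG as a suffix.
So the next term is GCG·GCGGCGGCGGCGlllGGGGGGGGGGGG·GGG.

GCGGCGGCGGCGGCGlllGGGGGGGGGGGGGGG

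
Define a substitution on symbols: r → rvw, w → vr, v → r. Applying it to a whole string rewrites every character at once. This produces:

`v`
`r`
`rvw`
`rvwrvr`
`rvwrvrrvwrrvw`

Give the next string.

Rewriting the 13 symbols of rvwrvrrvwrrvw one by one yields rvw r vr rvw r rvw rvw r vr rvw rvw r vr; concatenated:

rvwrvrrvwrrvwrvwrvrrvwrvwrvr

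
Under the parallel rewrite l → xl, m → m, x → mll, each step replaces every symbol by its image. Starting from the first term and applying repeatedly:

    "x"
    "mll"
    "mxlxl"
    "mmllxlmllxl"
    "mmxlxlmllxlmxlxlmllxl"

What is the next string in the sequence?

Rewriting the 21 symbols of mmxlxlmllxlmxlxlmllxl one by one yields m m mll xl mll xl m xl xl mll xl m mll xl mll xl m xl xl mll xl; concatenated:

mmmllxlmllxlmxlxlmllxlmmllxlmllxlmxlxlmllxl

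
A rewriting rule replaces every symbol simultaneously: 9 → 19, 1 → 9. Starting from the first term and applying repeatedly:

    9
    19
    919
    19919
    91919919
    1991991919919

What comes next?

919199191991991919919

Replace each of the 13 characters of 1991991919919 in place — 9 19 19 9 19 19 9 19 9 19 19 9 19 — and concatenate.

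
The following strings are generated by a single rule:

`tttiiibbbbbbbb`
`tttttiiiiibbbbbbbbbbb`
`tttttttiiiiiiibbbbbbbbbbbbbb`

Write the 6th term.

tttttttttttttiiiiiiiiiiiiibbbbbbbbbbbbbbbbbbbbbbb

Reading off run lengths: t runs 3, 5, 7; i runs 3, 5, 7; b runs 8, 11, 14 — each is linear in n, where the shown terms are n = 2, 3, 4.
For term 6, n = 7, so the run lengths are 13, 13, 23.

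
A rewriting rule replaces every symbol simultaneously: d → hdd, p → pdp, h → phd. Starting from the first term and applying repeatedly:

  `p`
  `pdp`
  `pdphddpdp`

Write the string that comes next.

pdphddpdpphdhddhddpdphddpdp

Rewriting each symbol of pdphddpdp: p→pdp, d→hdd, p→pdp, h→phd, d→hdd, d→hdd, p→pdp, d→hdd, p→pdp, which concatenates to pdp hdd pdp phd hdd hdd pdp hdd pdp.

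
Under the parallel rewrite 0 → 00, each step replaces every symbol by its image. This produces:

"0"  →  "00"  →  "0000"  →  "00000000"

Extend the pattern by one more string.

Expanding 00000000: 0→00, 0→00, 0→00, 0→00, 0→00, 0→00, 0→00, 0→00. Concatenated: 00 00 00 00 00 00 00 00.

0000000000000000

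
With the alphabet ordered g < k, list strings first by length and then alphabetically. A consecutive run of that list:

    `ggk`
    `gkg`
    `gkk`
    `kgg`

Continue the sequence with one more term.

Find the rightmost character of kgg below k, bump it to the next letter, and reset everything to its right to g.

kgk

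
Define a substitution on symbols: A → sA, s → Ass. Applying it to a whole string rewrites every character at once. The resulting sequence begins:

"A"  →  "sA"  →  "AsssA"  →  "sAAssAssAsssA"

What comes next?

AsssAsAAssAsssAAssAsssAAssAssAsssA

Replace each of the 13 characters of sAAssAssAsssA in place — Ass sA sA Ass Ass sA Ass Ass sA Ass Ass Ass sA — and concatenate.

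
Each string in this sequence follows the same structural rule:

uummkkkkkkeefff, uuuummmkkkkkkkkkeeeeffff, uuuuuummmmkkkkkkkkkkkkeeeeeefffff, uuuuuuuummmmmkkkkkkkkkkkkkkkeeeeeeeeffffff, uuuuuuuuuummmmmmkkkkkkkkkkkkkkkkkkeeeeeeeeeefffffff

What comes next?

Term n consists of 2n u's, followed by n+1 m's, followed by 3n+3 k's, followed by 2n e's, followed by n+2 f's (n = 1, 2, …).
Setting n = 6 gives 12, 7, 21, 12, 8 characters in each block.

uuuuuuuuuuuummmmmmmkkkkkkkkkkkkkkkkkkkkkeeeeeeeeeeeeffffffff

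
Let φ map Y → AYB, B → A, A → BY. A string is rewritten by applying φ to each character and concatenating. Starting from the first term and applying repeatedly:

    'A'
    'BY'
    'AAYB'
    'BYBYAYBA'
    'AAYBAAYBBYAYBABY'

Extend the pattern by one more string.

Rewriting the 16 symbols of AAYBAAYBBYAYBABY one by one yields BY BY AYB A BY BY AYB A A AYB BY AYB A BY A AYB; concatenated:

BYBYAYBABYBYAYBAAAYBBYAYBABYAAYB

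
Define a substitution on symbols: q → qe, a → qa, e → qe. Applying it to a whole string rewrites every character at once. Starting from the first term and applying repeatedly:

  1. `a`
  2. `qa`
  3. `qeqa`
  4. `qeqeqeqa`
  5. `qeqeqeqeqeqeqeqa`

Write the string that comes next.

Rewriting the 16 symbols of qeqeqeqeqeqeqeqa one by one yields qe qe qe qe qe qe qe qe qe qe qe qe qe qe qe qa; concatenated:

qeqeqeqeqeqeqeqeqeqeqeqeqeqeqeqa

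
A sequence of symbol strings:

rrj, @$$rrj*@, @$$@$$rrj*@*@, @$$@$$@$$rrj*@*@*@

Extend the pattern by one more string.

@$$@$$@$$@$$rrj*@*@*@*@

Every step adds @$$ to the front and *@ to the end of the previous string.
So the next term is @$$·@$$@$$@$$rrj*@*@*@·*@.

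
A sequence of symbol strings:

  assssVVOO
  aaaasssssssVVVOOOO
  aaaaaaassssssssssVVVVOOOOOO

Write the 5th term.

aaaaaaaaaaaaassssssssssssssssVVVVVVOOOOOOOOOO

Reading off run lengths: a runs 1, 4, 7; s runs 4, 7, 10; V runs 2, 3, 4; O runs 2, 4, 6 — each is linear in n (n = 1, 2, …).
For term 5, n = 5, so the run lengths are 13, 16, 6, 10.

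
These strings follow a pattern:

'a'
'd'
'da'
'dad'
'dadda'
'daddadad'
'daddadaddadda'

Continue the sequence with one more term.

daddadaddaddadaddadad

This is a Fibonacci-style word recurrence s(k) = s(k−1)·s(k−2): e.g. d·a = da.
So term 8 is daddadaddadda·daddadad.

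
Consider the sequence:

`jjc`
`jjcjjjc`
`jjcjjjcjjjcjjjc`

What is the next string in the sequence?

jjcjjjcjjjcjjjcjjjcjjjcjjjcjjjc

Each string is two copies of the previous one joined by 'j'.
One more doubling of jjcjjjcjjjcjjjc gives the answer.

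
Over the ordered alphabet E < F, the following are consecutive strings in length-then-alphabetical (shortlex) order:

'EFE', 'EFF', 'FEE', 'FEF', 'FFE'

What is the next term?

FFF

Find the rightmost character of FFE below F, bump it to the next letter, and reset everything to its right to E.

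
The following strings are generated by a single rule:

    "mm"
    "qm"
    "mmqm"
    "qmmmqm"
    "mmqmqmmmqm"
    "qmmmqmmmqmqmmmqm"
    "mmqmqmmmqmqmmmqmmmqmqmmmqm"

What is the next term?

qmmmqmmmqmqmmmqmmmqmqmmmqmqmmmqmmmqmqmmmqm

From term 3 onward, concatenate the second-to-last term with the last: mm·qm = mmqm, qm·mmqm = qmmmqm, …
Continuing: qmmmqmmmqmqmmmqm · mmqmqmmmqmqmmmqmmmqmqmmmqm gives term 8.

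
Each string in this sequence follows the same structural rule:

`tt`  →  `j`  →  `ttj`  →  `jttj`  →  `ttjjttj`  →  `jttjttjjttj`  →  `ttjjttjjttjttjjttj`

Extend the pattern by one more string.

Each term (from the third on) is the two preceding terms concatenated in order: term 3 = tt·j = ttj.
So term 8 is jttjttjjttj·ttjjttjjttjttjjttj.

jttjttjjttjttjjttjjttjttjjttj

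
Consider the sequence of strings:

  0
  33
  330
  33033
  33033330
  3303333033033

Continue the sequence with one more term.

330333303303333033330

From term 3 onward, concatenate the last term with the second-to-last: 33·0 = 330, 330·33 = 33033, …
The next term joins 3303333033033 and 33033330.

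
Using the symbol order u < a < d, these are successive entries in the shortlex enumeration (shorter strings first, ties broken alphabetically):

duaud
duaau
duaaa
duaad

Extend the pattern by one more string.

The successor of duaad increments the rightmost position that isn't already d and resets every position after it to u.

duadu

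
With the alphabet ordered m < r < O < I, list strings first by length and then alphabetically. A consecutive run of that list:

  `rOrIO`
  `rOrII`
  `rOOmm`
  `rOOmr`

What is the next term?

rOOmO

Treat rOOmr as a base-4 numeral over the given alphabet and add one, carrying through any trailing I's.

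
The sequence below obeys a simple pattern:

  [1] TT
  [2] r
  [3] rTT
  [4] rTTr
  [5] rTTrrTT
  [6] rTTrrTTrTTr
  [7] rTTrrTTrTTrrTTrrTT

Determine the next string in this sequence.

rTTrrTTrTTrrTTrrTTrTTrrTTrTTr

From term 3 onward, concatenate the last term with the second-to-last: r·TT = rTT, rTT·r = rTTr, …
Continuing: rTTrrTTrTTrrTTrrTT · rTTrrTTrTTr gives term 8.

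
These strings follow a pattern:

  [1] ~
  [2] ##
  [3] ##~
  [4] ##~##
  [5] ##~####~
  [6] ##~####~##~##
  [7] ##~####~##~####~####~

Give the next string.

##~####~##~####~####~##~####~##~##

Each term (from the third on) is the previous term followed by the one before it: term 3 = ##·~ = ##~.
Continuing: ##~####~##~####~####~ · ##~####~##~## gives term 8.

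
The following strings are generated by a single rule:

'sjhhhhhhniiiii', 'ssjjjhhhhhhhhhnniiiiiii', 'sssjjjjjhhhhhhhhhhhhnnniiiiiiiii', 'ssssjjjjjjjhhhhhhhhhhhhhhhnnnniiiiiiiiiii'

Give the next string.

sssssjjjjjjjjjhhhhhhhhhhhhhhhhhhnnnnniiiiiiiiiiiii

The n-th term is n s's then 2n-1 j's then 3n+3 h's then n n's then 2n+3 i's (n = 1, 2, …).
At n = 5 the blocks have lengths 5, 9, 18, 5, 13.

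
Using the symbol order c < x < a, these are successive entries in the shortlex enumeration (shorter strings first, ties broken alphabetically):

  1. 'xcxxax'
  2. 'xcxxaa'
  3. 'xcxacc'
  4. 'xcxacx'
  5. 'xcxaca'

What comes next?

Treat xcxaca as a base-3 numeral over the given alphabet and add one, carrying through any trailing a's.

xcxaxc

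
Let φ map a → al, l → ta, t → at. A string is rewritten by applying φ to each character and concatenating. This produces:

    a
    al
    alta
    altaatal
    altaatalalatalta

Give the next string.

altaatalalataltaaltaalataltaatal

φ(altaatalalatalta) expands symbol-by-symbol to al ta at al al at al ta al ta al at al ta at al; joining the 16 pieces gives the next term.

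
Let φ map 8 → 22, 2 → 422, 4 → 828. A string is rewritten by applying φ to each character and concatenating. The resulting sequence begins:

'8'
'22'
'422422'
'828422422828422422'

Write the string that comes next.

Replace each of the 18 characters of 828422422828422422 in place — 22 422 22 828 422 422 828 422 422 22 422 22 828 422 422 828 422 422 — and concatenate.

22422228284224228284224222242222828422422828422422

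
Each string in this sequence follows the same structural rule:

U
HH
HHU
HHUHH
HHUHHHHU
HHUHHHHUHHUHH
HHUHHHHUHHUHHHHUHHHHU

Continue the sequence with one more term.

HHUHHHHUHHUHHHHUHHHHUHHUHHHHUHHUHH

This is a Fibonacci-style word recurrence s(k) = s(k−1)·s(k−2): e.g. HH·U = HHU.
The next term joins HHUHHHHUHHUHHHHUHHHHU and HHUHHHHUHHUHH.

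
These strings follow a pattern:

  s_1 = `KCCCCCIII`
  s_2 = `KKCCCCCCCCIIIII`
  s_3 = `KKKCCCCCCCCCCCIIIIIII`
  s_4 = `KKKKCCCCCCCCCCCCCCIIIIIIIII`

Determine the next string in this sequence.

KKKKKCCCCCCCCCCCCCCCCCIIIIIIIIIII

Reading off run lengths: K runs 1, 2, 3, 4; C runs 5, 8, 11, 14; I runs 3, 5, 7, 9 — each is linear in n (n = 1, 2, …).
At n = 5 the blocks have lengths 5, 17, 11.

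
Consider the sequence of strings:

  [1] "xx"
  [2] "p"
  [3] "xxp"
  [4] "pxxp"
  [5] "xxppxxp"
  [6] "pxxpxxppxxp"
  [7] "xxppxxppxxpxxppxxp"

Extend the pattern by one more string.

pxxpxxppxxpxxppxxppxxpxxppxxp

This is a Fibonacci-style word recurrence s(k) = s(k−2)·s(k−1): e.g. xx·p = xxp.
Continuing: pxxpxxppxxp · xxppxxppxxpxxppxxp gives term 8.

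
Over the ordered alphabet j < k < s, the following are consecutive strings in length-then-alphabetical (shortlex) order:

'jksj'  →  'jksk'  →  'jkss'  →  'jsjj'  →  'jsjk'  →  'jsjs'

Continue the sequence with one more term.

jskj

Find the rightmost character of jsjs below s, bump it to the next letter, and reset everything to its right to j.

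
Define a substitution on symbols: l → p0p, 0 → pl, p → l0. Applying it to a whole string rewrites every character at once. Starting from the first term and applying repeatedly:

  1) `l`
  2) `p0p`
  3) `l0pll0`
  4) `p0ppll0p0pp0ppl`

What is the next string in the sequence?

l0pll0l0p0pp0ppll0pll0l0pll0l0p0p

Replace each of the 15 characters of p0ppll0p0pp0ppl in place — l0 pl l0 l0 p0p p0p pl l0 pl l0 l0 pl l0 l0 p0p — and concatenate.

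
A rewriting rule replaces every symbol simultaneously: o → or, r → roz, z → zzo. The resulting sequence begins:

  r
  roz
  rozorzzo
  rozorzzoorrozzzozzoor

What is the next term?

rozorzzoorrozzzozzoororrozrozorzzozzozzoorzzozzoororroz

Replace each of the 21 characters of rozorzzoorrozzzozzoor in place — roz or zzo or roz zzo zzo or or roz roz or zzo zzo zzo or zzo zzo or or roz — and concatenate.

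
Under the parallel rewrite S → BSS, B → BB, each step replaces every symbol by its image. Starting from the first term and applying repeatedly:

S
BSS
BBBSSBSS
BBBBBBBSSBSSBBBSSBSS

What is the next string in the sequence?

φ(BBBBBBBSSBSSBBBSSBSS) expands symbol-by-symbol to BB BB BB BB BB BB BB BSS BSS BB BSS BSS BB BB BB BSS BSS BB BSS BSS; joining the 20 pieces gives the next term.

BBBBBBBBBBBBBBBSSBSSBBBSSBSSBBBBBBBSSBSSBBBSSBSS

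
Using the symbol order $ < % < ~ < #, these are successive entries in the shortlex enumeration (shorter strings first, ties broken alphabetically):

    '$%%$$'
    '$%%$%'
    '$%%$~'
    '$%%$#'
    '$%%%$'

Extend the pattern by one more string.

Treat $%%%$ as a base-4 numeral over the given alphabet and add one, carrying through any trailing #'s.

$%%%%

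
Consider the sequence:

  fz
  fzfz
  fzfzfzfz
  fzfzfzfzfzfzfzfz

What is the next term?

fzfzfzfzfzfzfzfzfzfzfzfzfzfzfzfz

s(k+1) = s(k)·s(k) — each term doubles the last.
One more doubling of fzfzfzfzfzfzfzfz gives the answer.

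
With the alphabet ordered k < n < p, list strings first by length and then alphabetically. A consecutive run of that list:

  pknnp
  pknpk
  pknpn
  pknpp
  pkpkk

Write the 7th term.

Continuing the enumeration 2 steps past pkpkk: pkpkk → pkpkn → (answer).

pkpkp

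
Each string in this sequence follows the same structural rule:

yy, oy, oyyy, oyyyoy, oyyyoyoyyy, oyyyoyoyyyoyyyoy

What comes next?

Each term (from the third on) is the previous term followed by the one before it: term 3 = oy·yy = oyyy.
Continuing: oyyyoyoyyyoyyyoy · oyyyoyoyyy gives term 7.

oyyyoyoyyyoyyyoyoyyyoyoyyy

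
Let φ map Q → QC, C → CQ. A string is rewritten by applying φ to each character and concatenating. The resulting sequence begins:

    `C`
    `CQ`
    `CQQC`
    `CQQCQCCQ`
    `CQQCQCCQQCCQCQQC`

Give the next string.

CQQCQCCQQCCQCQQCQCCQCQQCCQQCQCCQ

Replace each of the 16 characters of CQQCQCCQQCCQCQQC in place — CQ QC QC CQ QC CQ CQ QC QC CQ CQ QC CQ QC QC CQ — and concatenate.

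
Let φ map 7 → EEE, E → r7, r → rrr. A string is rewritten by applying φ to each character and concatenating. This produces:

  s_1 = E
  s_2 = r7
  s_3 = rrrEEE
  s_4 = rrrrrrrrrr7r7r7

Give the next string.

Applying the rule to each of the 15 symbols of rrrrrrrrrr7r7r7 gives the pieces rrr rrr rrr rrr rrr rrr rrr rrr rrr rrr EEE rrr EEE rrr EEE, which concatenate to the answer.

rrrrrrrrrrrrrrrrrrrrrrrrrrrrrrEEErrrEEErrrEEE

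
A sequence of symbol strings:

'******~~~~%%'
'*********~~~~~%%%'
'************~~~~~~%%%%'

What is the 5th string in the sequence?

******************~~~~~~~~%%%%%%

Term n consists of 3n *'s, followed by n+2 ~'s, followed by n %'s, where the shown terms are n = 2, 3, 4.
Setting n = 6 gives 18, 8, 6 characters in each block.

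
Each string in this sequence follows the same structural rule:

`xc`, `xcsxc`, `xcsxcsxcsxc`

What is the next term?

Each string is two copies of the previous one joined by 's'.
One more doubling of xcsxcsxcsxc gives the answer.

xcsxcsxcsxcsxcsxcsxcsxc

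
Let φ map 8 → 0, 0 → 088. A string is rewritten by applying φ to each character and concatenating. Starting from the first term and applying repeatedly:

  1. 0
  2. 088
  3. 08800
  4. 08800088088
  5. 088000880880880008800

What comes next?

Rewriting the 21 symbols of 088000880880880008800 one by one yields 088 0 0 088 088 088 0 0 088 0 0 088 0 0 088 088 088 0 0 088 088; concatenated:

0880008808808800088000880008808808800088088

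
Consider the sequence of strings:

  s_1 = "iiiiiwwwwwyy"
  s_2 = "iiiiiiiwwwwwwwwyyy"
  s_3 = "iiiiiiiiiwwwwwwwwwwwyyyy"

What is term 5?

Reading off run lengths: i runs 5, 7, 9; w runs 5, 8, 11; y runs 2, 3, 4 — each is linear in n, where the shown terms are n = 2, 3, 4.
For term 5, n = 6, so the run lengths are 13, 17, 6.

iiiiiiiiiiiiiwwwwwwwwwwwwwwwwwyyyyyy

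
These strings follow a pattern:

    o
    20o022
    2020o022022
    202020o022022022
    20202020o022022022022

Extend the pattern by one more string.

s(k+1) = 20·s(k)·022, so each term gains 20 as a prefix and 022 as a suffix.
Applying this once more to 20202020o022022022022:

2020202020o022022022022022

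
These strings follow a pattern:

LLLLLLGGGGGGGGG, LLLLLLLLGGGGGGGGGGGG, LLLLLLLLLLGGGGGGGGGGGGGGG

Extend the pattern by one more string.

Each string has the form L^{2n} G^{3n}, where the shown terms are n = 3, 4, 5.
Setting n = 6 gives 12, 18 characters in each block.

LLLLLLLLLLLLGGGGGGGGGGGGGGGGGG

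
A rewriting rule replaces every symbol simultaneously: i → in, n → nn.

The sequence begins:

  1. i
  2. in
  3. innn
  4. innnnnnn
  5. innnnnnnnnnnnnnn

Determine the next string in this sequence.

Rewriting the 16 symbols of innnnnnnnnnnnnnn one by one yields in nn nn nn nn nn nn nn nn nn nn nn nn nn nn nn; concatenated:

innnnnnnnnnnnnnnnnnnnnnnnnnnnnnn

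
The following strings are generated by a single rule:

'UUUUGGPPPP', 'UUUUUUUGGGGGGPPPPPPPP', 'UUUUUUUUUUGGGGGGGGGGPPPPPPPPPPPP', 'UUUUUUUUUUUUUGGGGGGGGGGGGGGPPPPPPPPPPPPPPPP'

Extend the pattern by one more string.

Reading off run lengths: U runs 4, 7, 10, 13; G runs 2, 6, 10, 14; P runs 4, 8, 12, 16 — each is linear in n (n = 1, 2, …).
For the next term, n = 5, so the run lengths are 16, 18, 20.

UUUUUUUUUUUUUUUUGGGGGGGGGGGGGGGGGGPPPPPPPPPPPPPPPPPPPP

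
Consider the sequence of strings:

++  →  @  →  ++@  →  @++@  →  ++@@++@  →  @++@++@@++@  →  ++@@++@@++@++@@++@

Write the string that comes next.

@++@++@@++@++@@++@@++@++@@++@

From term 3 onward, concatenate the second-to-last term with the last: ++·@ = ++@, @·++@ = @++@, …
Continuing: @++@++@@++@ · ++@@++@@++@++@@++@ gives term 8.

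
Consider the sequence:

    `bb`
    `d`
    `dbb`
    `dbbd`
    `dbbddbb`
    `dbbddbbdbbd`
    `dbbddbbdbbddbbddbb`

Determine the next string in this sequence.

This is a Fibonacci-style word recurrence s(k) = s(k−1)·s(k−2): e.g. d·bb = dbb.
Continuing: dbbddbbdbbddbbddbb · dbbddbbdbbd gives term 8.

dbbddbbdbbddbbddbbdbbddbbdbbd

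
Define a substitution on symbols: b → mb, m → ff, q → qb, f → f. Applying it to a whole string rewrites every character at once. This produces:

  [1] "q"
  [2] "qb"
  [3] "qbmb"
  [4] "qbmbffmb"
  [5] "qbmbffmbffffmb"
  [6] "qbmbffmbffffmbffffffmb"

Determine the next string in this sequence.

Applying the rule to each of the 22 symbols of qbmbffmbffffmbffffffmb gives the pieces qb mb ff mb f f ff mb f f f f ff mb f f f f f f ff mb, which concatenate to the answer.

qbmbffmbffffmbffffffmbffffffffmb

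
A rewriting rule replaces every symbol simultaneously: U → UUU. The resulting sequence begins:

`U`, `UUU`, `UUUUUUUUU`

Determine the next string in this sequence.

Rewriting each symbol of UUUUUUUUU: U→UUU, U→UUU, U→UUU, U→UUU, U→UUU, U→UUU, U→UUU, U→UUU, U→UUU, which concatenates to UUU UUU UUU UUU UUU UUU UUU UUU UUU.

UUUUUUUUUUUUUUUUUUUUUUUUUUU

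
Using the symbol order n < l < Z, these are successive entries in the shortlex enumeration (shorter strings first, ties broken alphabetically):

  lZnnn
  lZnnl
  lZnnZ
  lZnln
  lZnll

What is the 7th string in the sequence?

Advancing 2 positions from lZnll through lZnll → lZnlZ reaches term 7.

lZnZn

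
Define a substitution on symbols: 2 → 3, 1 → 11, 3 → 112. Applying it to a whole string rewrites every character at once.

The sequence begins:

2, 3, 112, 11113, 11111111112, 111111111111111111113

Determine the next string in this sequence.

Rewriting the 21 symbols of 111111111111111111113 one by one yields 11 11 11 11 11 11 11 11 11 11 11 11 11 11 11 11 11 11 11 11 112; concatenated:

1111111111111111111111111111111111111111112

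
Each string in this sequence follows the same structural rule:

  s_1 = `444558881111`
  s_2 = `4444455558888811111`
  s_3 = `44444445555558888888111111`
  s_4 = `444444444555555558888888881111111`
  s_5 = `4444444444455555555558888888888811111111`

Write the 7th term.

Reading off run lengths: 4 runs 3, 5, 7, 9, 11; 5 runs 2, 4, 6, 8, 10; 8 runs 3, 5, 7, 9, 11; 1 runs 4, 5, 6, 7, 8 — each is linear in n (n = 1, 2, …).
At n = 7 the blocks have lengths 15, 14, 15, 10.

444444444444444555555555555558888888888888881111111111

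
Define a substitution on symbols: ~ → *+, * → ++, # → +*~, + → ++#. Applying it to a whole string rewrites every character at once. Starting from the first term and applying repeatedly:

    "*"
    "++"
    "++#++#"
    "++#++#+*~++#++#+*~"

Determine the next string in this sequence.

Rewriting the 18 symbols of ++#++#+*~++#++#+*~ one by one yields ++# ++# +*~ ++# ++# +*~ ++# ++ *+ ++# ++# +*~ ++# ++# +*~ ++# ++ *+; concatenated:

++#++#+*~++#++#+*~++#++*+++#++#+*~++#++#+*~++#++*+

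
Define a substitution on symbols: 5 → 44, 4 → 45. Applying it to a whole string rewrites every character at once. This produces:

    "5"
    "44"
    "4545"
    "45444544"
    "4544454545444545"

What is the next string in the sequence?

Applying the rule to each of the 16 symbols of 4544454545444545 gives the pieces 45 44 45 45 45 44 45 44 45 44 45 45 45 44 45 44, which concatenate to the answer.

45444545454445444544454545444544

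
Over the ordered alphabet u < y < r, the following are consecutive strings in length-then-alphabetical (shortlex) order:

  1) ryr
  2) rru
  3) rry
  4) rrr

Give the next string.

After rrr the length-3 strings are exhausted; the first length-4 string is 4 copies of u.

uuuu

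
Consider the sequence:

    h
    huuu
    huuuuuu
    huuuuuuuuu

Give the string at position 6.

Each term is the previous one with uuu appended.
From huuuuuuuuu, 2 further steps: huuuuuuuuu → huuuuuuuuuuuu → (answer).

huuuuuuuuuuuuuuu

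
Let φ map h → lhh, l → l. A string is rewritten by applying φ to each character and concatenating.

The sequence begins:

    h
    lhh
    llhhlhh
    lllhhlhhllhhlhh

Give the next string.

llllhhlhhllhhlhhlllhhlhhllhhlhh

Replace each of the 15 characters of lllhhlhhllhhlhh in place — l l l lhh lhh l lhh lhh l l lhh lhh l lhh lhh — and concatenate.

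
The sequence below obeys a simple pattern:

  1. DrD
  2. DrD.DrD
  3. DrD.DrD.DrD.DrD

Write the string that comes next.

Each string is two copies of the previous one joined by '.'.
Doubling DrD.DrD.DrD.DrD with '.' between the halves:

DrD.DrD.DrD.DrD.DrD.DrD.DrD.DrD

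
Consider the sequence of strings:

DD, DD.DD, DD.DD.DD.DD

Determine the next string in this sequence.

Each string is two copies of the previous one joined by '.'.
So the next term is two copies of DD.DD.DD.DD with '.' between the halves.

DD.DD.DD.DD.DD.DD.DD.DD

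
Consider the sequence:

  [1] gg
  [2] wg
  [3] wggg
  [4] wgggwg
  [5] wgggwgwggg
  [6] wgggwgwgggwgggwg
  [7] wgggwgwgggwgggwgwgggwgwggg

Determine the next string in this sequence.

wgggwgwgggwgggwgwgggwgwgggwgggwgwgggwgggwg

From term 3 onward, concatenate the last term with the second-to-last: wg·gg = wggg, wggg·wg = wgggwg, …
Continuing: wgggwgwgggwgggwgwgggwgwggg · wgggwgwgggwgggwg gives term 8.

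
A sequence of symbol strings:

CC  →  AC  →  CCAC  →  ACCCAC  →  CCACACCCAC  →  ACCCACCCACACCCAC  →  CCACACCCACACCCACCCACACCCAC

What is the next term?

From term 3 onward, concatenate the second-to-last term with the last: CC·AC = CCAC, AC·CCAC = ACCCAC, …
So term 8 is ACCCACCCACACCCAC·CCACACCCACACCCACCCACACCCAC.

ACCCACCCACACCCACCCACACCCACACCCACCCACACCCAC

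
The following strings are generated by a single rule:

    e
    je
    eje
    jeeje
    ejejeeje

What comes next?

This is a Fibonacci-style word recurrence s(k) = s(k−2)·s(k−1): e.g. e·je = eje.
Continuing: jeeje · ejejeeje gives term 6.

jeejeejejeeje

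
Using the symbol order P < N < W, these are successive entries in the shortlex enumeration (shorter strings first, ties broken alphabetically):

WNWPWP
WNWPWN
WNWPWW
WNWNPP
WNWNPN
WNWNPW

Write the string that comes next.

WNWNNP

Treat WNWNPW as a base-3 numeral over the given alphabet and add one, carrying through any trailing W's.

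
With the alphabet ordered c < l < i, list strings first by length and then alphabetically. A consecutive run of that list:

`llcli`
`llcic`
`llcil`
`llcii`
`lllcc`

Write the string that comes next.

lllcl

Find the rightmost character of lllcc below i, bump it to the next letter, and reset everything to its right to c.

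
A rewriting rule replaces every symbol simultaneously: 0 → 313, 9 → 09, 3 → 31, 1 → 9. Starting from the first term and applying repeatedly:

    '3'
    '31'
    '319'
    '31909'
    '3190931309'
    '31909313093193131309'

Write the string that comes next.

31909313093193131309319093193193131309

φ(31909313093193131309) expands symbol-by-symbol to 31 9 09 313 09 31 9 31 313 09 31 9 09 31 9 31 9 31 313 09; joining the 20 pieces gives the next term.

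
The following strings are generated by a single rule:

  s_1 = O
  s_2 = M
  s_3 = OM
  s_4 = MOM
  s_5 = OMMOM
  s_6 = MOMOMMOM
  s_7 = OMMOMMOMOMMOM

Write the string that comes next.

From term 3 onward, concatenate the second-to-last term with the last: O·M = OM, M·OM = MOM, …
So term 8 is MOMOMMOM·OMMOMMOMOMMOM.

MOMOMMOMOMMOMMOMOMMOM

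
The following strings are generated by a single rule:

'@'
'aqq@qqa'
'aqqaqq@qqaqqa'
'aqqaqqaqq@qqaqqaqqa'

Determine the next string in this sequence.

Every step adds aqq to the front and qqa to the end of the previous string.
Applying this once more to aqqaqqaqq@qqaqqaqqa:

aqqaqqaqqaqq@qqaqqaqqaqqa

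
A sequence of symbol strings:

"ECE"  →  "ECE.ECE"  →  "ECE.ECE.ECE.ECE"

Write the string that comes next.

Every step duplicates the string with '.' between the halves.
Doubling ECE.ECE.ECE.ECE with '.' between the halves:

ECE.ECE.ECE.ECE.ECE.ECE.ECE.ECE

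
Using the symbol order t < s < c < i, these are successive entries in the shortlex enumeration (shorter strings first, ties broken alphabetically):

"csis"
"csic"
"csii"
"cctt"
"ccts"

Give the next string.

The successor of ccts increments the rightmost position that isn't already i and resets every position after it to t.

cctc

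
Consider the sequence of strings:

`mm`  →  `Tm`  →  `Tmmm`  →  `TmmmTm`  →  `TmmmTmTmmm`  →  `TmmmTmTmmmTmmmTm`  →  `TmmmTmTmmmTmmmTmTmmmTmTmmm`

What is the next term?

TmmmTmTmmmTmmmTmTmmmTmTmmmTmmmTmTmmmTmmmTm

Each term (from the third on) is the previous term followed by the one before it: term 3 = Tm·mm = Tmmm.
So term 8 is TmmmTmTmmmTmmmTmTmmmTmTmmm·TmmmTmTmmmTmmmTm.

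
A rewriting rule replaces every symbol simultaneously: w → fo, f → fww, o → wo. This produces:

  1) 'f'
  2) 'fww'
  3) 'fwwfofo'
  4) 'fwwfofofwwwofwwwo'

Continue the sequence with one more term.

fwwfofofwwwofwwwofwwfofofowofwwfofofowo

φ(fwwfofofwwwofwwwo) expands symbol-by-symbol to fww fo fo fww wo fww wo fww fo fo fo wo fww fo fo fo wo; joining the 17 pieces gives the next term.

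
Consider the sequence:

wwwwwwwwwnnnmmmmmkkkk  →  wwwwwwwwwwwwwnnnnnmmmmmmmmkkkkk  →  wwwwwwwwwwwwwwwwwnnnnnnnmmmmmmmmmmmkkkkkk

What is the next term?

wwwwwwwwwwwwwwwwwwwwwnnnnnnnnnmmmmmmmmmmmmmmkkkkkkk

The n-th term is 4n+1 w's then 2n-1 n's then 3n-1 m's then n+2 k's, where the shown terms are n = 2, 3, 4.
Setting n = 5 gives 21, 9, 14, 7 characters in each block.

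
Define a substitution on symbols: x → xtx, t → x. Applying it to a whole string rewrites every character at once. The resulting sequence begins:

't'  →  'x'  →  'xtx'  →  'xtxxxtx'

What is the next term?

xtxxxtxxtxxtxxxtx

Apply φ to xtxxxtx symbol by symbol: x→xtx, t→x, x→xtx, x→xtx, x→xtx, t→x, x→xtx; joined: xtx x xtx xtx xtx x xtx.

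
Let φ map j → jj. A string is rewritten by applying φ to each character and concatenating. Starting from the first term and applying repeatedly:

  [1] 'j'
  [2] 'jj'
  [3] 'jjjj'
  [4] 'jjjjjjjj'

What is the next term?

Apply φ to jjjjjjjj symbol by symbol: j→jj, j→jj, j→jj, j→jj, j→jj, j→jj, j→jj, j→jj; joined: jj jj jj jj jj jj jj jj.

jjjjjjjjjjjjjjjj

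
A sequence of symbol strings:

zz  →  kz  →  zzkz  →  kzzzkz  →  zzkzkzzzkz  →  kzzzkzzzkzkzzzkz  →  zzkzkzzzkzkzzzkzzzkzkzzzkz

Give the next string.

kzzzkzzzkzkzzzkzzzkzkzzzkzkzzzkzzzkzkzzzkz

Each term (from the third on) is the two preceding terms concatenated in order: term 3 = zz·kz = zzkz.
The next term joins kzzzkzzzkzkzzzkz and zzkzkzzzkzkzzzkzzzkzkzzzkz.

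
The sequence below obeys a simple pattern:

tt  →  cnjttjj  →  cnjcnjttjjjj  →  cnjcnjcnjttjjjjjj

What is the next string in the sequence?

s(k+1) = cnj·s(k)·jj, so each term gains cnj as a prefix and jj as a suffix.
Applying this once more to cnjcnjcnjttjjjjjj:

cnjcnjcnjcnjttjjjjjjjj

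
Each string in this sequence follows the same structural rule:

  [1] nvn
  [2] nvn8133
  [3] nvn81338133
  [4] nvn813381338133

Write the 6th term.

nvn81338133813381338133

Every step adds 8133 to the end: s(k+1) = s(k)·8133.
From nvn813381338133, 2 further steps: nvn813381338133 → nvn8133813381338133 → (answer).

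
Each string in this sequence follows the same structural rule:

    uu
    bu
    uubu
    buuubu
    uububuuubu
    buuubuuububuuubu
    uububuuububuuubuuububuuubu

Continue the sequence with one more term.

This is a Fibonacci-style word recurrence s(k) = s(k−2)·s(k−1): e.g. uu·bu = uubu.
The next term joins buuubuuububuuubu and uububuuububuuubuuububuuubu.

buuubuuububuuubuuububuuububuuubuuububuuubu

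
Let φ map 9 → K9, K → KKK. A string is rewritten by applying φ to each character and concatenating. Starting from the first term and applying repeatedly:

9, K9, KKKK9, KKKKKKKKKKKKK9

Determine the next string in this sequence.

Rewriting the 14 symbols of KKKKKKKKKKKKK9 one by one yields KKK KKK KKK KKK KKK KKK KKK KKK KKK KKK KKK KKK KKK K9; concatenated:

KKKKKKKKKKKKKKKKKKKKKKKKKKKKKKKKKKKKKKKK9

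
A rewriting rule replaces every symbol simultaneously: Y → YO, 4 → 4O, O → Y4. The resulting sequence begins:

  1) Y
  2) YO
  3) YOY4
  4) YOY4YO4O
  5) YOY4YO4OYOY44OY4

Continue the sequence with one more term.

Replace each of the 16 characters of YOY4YO4OYOY44OY4 in place — YO Y4 YO 4O YO Y4 4O Y4 YO Y4 YO 4O 4O Y4 YO 4O — and concatenate.

YOY4YO4OYOY44OY4YOY4YO4O4OY4YO4O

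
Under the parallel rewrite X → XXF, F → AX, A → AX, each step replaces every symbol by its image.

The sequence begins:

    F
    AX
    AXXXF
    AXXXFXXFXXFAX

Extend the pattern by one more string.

AXXXFXXFXXFAXXXFXXFAXXXFXXFAXAXXXF

Replace each of the 13 characters of AXXXFXXFXXFAX in place — AX XXF XXF XXF AX XXF XXF AX XXF XXF AX AX XXF — and concatenate.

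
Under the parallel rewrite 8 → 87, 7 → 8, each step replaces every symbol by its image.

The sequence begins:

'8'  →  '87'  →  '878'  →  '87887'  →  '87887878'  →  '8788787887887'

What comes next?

Applying the rule to each of the 13 symbols of 8788787887887 gives the pieces 87 8 87 87 8 87 8 87 87 8 87 87 8, which concatenate to the answer.

878878788788787887878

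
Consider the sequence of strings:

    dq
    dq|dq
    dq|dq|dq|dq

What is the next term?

dq|dq|dq|dq|dq|dq|dq|dq

s(k+1) = s(k)·|·s(k) — each term doubles the last with '|' between the halves.
So the next term is two copies of dq|dq|dq|dq with '|' between the halves.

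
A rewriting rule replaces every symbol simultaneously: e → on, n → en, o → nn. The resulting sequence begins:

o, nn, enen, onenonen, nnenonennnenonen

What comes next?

enenonennnenonenenenonennnenonen

Replace each of the 16 characters of nnenonennnenonen in place — en en on en nn en on en en en on en nn en on en — and concatenate.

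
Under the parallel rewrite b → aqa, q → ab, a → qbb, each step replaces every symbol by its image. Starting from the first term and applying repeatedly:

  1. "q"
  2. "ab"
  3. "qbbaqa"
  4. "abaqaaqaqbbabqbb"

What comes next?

Rewriting the 16 symbols of abaqaaqaqbbabqbb one by one yields qbb aqa qbb ab qbb qbb ab qbb ab aqa aqa qbb aqa ab aqa aqa; concatenated:

qbbaqaqbbabqbbqbbabqbbabaqaaqaqbbaqaabaqaaqa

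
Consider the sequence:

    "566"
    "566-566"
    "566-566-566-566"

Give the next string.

566-566-566-566-566-566-566-566

Every step duplicates the string with '-' between the halves.
So the next term is two copies of 566-566-566-566 with '-' between the halves.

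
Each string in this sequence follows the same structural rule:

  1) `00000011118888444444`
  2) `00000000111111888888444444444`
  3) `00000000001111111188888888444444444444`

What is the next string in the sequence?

00000000000011111111118888888888444444444444444

Each string has the form 0^{2n+2} 1^{2n} 8^{2n} 4^{3n}, where the shown terms are n = 2, 3, 4.
Setting n = 5 gives 12, 10, 10, 15 characters in each block.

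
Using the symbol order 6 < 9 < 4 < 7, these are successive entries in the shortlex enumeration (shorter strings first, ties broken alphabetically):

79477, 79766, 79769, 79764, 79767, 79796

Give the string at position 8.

79794

Continuing the enumeration 2 steps past 79796: 79796 → 79799 → (answer).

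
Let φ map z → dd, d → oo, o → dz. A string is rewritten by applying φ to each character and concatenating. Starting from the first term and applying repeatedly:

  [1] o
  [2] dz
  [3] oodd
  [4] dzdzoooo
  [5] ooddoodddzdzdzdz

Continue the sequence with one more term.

dzdzoooodzdzooooooddooddooddoodd

φ(ooddoodddzdzdzdz) expands symbol-by-symbol to dz dz oo oo dz dz oo oo oo dd oo dd oo dd oo dd; joining the 16 pieces gives the next term.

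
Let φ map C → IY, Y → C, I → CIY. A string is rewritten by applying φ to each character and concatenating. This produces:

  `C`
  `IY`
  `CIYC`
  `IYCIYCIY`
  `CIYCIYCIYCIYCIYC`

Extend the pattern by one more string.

φ(CIYCIYCIYCIYCIYC) expands symbol-by-symbol to IY CIY C IY CIY C IY CIY C IY CIY C IY CIY C IY; joining the 16 pieces gives the next term.

IYCIYCIYCIYCIYCIYCIYCIYCIYCIYCIY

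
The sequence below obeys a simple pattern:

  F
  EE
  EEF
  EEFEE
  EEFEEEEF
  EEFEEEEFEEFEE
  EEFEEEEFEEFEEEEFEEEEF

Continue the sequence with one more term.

EEFEEEEFEEFEEEEFEEEEFEEFEEEEFEEFEE

This is a Fibonacci-style word recurrence s(k) = s(k−1)·s(k−2): e.g. EE·F = EEF.
The next term joins EEFEEEEFEEFEEEEFEEEEF and EEFEEEEFEEFEE.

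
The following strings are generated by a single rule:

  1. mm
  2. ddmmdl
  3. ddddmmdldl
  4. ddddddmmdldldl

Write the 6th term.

ddddddddddmmdldldldldl

Each term wraps the previous one in dd on the left and dl on the right.
From ddddddmmdldldl, 2 further steps: ddddddmmdldldl → ddddddddmmdldldldl → (answer).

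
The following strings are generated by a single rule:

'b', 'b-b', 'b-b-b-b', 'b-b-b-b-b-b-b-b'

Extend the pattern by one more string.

b-b-b-b-b-b-b-b-b-b-b-b-b-b-b-b

Every step duplicates the string with '-' between the halves.
So the next term is two copies of b-b-b-b-b-b-b-b with '-' between the halves.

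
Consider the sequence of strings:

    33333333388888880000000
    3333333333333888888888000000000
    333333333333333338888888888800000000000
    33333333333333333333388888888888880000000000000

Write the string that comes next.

3333333333333333333333333888888888888888000000000000000

Each string has the form 3^{4n+1} 8^{2n+3} 0^{2n+3}, where the shown terms are n = 2, 3, 4, 5.
At n = 6 the blocks have lengths 25, 15, 15.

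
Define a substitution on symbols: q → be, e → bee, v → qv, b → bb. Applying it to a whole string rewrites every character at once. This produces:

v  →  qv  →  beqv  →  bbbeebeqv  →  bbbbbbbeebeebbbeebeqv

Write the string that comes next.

Replace each of the 21 characters of bbbbbbbeebeebbbeebeqv in place — bb bb bb bb bb bb bb bee bee bb bee bee bb bb bb bee bee bb bee be qv — and concatenate.

bbbbbbbbbbbbbbbeebeebbbeebeebbbbbbbeebeebbbeebeqv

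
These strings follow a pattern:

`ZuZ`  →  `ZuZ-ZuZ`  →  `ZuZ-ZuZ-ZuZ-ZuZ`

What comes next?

Every step duplicates the string with '-' between the halves.
One more doubling of ZuZ-ZuZ-ZuZ-ZuZ gives the answer.

ZuZ-ZuZ-ZuZ-ZuZ-ZuZ-ZuZ-ZuZ-ZuZ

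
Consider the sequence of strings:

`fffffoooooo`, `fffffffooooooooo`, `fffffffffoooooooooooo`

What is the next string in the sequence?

Each string has the form f^{2n+1} o^{3n}, where the shown terms are n = 2, 3, 4.
At n = 5 the blocks have lengths 11, 15.

fffffffffffooooooooooooooo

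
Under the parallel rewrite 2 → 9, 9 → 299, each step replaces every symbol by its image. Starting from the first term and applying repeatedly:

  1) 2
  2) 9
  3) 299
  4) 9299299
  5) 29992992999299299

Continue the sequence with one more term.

92992992999299299929929929992992999299299

Applying the rule to each of the 17 symbols of 29992992999299299 gives the pieces 9 299 299 299 9 299 299 9 299 299 299 9 299 299 9 299 299, which concatenate to the answer.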